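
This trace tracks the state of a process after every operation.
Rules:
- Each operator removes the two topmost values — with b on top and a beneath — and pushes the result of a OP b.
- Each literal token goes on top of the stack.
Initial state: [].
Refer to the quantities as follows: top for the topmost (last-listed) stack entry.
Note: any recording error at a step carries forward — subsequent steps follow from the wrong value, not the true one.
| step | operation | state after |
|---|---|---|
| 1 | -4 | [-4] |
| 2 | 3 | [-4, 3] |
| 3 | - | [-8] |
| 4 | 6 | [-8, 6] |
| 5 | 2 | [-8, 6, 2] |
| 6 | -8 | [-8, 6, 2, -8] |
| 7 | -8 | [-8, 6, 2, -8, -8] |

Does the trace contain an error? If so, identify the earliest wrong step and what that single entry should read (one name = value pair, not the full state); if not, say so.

Recomputing the run from the initial state:
step 1: [-4]
step 2: [-4, 3]
step 3: [-7]
step 4: [-7, 6]
step 5: [-7, 6, 2]
step 6: [-7, 6, 2, -8]
step 7: [-7, 6, 2, -8, -8]
The first disagreement with the trace is at step 3, where the value should be top = -7.

step 3, top = -7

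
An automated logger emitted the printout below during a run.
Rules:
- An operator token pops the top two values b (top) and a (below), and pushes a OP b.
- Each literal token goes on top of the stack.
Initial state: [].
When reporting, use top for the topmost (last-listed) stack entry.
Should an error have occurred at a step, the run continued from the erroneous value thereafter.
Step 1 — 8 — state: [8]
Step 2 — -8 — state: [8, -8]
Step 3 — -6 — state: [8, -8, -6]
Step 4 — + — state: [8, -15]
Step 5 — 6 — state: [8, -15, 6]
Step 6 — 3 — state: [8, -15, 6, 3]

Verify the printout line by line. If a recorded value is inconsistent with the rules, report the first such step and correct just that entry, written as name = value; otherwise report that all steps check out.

Step 1: push 8: top = 8 — exactly as logged.
Step 2: push -8: top = -8 — in agreement.
Step 3: push -6: top = -6 — agrees with the printout.
Step 4: -8 + -6 = -14 — first mismatch against the printout.
First incorrect step: 4; the correct value is top = -14.

step 4, top = -14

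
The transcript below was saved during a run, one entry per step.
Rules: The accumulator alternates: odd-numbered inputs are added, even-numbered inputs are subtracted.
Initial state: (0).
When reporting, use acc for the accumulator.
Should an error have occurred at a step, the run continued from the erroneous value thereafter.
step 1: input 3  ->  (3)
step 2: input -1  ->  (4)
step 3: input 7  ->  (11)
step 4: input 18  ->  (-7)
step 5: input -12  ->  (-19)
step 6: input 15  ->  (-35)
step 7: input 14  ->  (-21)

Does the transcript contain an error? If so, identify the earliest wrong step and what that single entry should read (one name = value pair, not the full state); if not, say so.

step 6, acc = -34

Recomputing the run from the initial state:
step 1: acc = 3
step 2: acc = 4
step 3: acc = 11
step 4: acc = -7
step 5: acc = -19
step 6: acc = -34
step 7: acc = -20
The first disagreement with the transcript is at step 6, where the value should be acc = -34.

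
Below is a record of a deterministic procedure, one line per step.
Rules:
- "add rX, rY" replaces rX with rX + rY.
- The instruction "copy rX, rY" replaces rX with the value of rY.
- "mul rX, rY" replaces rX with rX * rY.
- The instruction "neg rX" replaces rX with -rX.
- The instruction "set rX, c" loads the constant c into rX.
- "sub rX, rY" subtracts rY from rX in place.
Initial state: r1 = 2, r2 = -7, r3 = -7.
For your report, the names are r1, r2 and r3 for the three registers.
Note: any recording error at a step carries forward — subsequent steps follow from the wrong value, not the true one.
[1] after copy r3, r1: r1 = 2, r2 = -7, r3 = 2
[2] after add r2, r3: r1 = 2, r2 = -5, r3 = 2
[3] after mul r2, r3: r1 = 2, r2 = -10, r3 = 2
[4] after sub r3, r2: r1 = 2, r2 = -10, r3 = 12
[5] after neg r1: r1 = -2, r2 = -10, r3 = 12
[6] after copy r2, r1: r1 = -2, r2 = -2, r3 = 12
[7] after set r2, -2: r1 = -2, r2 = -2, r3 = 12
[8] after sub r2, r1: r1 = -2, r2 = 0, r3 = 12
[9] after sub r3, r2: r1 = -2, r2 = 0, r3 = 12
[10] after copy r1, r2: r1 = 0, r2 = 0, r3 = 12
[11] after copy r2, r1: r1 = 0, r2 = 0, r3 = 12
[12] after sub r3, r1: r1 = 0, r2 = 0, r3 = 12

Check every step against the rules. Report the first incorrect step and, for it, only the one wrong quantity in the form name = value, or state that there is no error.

no error

Step 1: r3 = 2 — same as recorded.
Step 2: r2 = -7 + 2 = -5 — matches.
Step 3: r2 = -5 * 2 = -10 — in agreement.
Step 4: r3 = 2 - -10 = 12 — consistent with the record.
Step 5: r1 = -(2) = -2 — confirmed correct.
Step 6: r2 = -2 — verified.
Step 7: r2 = -2 — no discrepancy.
Step 8: r2 = -2 - -2 = 0 — matches.
Step 9: r3 = 12 - 0 = 12 — matches.
Step 10: r1 = 0 — matches.
Step 11: r2 = 0 — agrees with the record.
Step 12: r3 = 12 - 0 = 12 — in agreement.
All entries verified; no error found.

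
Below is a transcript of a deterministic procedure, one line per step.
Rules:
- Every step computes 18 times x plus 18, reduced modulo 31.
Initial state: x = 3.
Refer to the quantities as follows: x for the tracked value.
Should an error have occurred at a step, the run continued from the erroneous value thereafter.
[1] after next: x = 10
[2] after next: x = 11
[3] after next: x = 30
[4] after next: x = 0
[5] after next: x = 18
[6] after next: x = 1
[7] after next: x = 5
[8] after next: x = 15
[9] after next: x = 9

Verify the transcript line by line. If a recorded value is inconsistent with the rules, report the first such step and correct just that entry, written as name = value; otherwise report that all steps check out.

step 2, x = 12

Recomputing the run from the initial state:
step 1: x = 10
step 2: x = 12
step 3: x = 17
step 4: x = 14
step 5: x = 22
step 6: x = 11
step 7: x = 30
step 8: x = 0
step 9: x = 18
The first disagreement with the transcript is at step 2, where the value should be x = 12.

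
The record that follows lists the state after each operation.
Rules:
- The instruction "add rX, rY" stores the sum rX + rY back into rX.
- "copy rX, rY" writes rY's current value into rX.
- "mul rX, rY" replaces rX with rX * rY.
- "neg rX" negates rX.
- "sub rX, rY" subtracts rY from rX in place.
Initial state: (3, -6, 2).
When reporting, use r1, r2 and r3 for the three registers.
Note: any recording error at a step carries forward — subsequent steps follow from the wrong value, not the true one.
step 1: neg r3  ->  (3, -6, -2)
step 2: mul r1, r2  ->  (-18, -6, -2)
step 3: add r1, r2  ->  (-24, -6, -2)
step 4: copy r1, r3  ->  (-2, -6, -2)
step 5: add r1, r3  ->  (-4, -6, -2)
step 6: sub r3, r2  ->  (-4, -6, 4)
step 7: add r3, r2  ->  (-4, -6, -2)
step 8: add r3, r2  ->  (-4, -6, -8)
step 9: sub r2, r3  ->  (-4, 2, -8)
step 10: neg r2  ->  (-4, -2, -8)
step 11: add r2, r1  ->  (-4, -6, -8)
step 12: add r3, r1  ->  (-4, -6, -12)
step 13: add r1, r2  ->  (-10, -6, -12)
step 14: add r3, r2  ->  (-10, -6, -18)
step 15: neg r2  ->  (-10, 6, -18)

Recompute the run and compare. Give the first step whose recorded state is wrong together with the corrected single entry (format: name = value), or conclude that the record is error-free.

no error

Step 1: r3 = -(2) = -2 — confirmed correct.
Step 2: r1 = 3 * -6 = -18 — consistent with the record.
Step 3: r1 = -18 + -6 = -24 — consistent with the record.
Step 4: r1 = -2 — matches.
Step 5: r1 = -2 + -2 = -4 — same as recorded.
Step 6: r3 = -2 - -6 = 4 — consistent with the record.
Step 7: r3 = 4 + -6 = -2 — checks out.
Step 8: r3 = -2 + -6 = -8 — same as recorded.
Step 9: r2 = -6 - -8 = 2 — matches.
Step 10: r2 = -(2) = -2 — matches.
Step 11: r2 = -2 + -4 = -6 — exactly as logged.
Step 12: r3 = -8 + -4 = -12 — no discrepancy.
Step 13: r1 = -4 + -6 = -10 — confirmed correct.
Step 14: r3 = -12 + -6 = -18 — checks out.
Step 15: r2 = -(-6) = 6 — exactly as logged.
All entries verified; no error found.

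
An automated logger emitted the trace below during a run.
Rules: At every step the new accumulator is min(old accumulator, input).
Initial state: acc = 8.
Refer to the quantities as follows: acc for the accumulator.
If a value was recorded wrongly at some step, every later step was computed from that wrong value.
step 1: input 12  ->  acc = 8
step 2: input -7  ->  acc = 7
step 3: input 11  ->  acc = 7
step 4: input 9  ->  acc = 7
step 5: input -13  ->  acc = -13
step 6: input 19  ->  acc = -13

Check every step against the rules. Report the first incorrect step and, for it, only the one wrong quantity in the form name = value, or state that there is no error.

step 1: acc = min(8, 12) = 8 -> verified
step 2: acc = min(8, -7) = -7 -> this is not what the trace shows
Conclusion: step 2 carries the first error; the entry should be acc = -7.

step 2, acc = -7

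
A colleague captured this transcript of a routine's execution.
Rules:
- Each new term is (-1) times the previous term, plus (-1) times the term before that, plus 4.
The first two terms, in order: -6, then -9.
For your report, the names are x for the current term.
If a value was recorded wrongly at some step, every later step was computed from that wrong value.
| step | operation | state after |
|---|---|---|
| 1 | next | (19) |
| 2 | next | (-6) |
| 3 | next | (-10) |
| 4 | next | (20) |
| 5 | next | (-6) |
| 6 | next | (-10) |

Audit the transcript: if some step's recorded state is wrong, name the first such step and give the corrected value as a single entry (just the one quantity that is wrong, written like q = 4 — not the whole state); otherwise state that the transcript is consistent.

step 3, x = -9

1. x = -1*(-9) + (-1)*(-6) + (4) = 19 (agrees with the transcript)
2. x = -1*(19) + (-1)*(-9) + (4) = -6 (checks out)
3. x = -1*(-6) + (-1)*(19) + (4) = -9 (not what was recorded)
That makes step 3 the first incorrect line — x = -9 is what it should show.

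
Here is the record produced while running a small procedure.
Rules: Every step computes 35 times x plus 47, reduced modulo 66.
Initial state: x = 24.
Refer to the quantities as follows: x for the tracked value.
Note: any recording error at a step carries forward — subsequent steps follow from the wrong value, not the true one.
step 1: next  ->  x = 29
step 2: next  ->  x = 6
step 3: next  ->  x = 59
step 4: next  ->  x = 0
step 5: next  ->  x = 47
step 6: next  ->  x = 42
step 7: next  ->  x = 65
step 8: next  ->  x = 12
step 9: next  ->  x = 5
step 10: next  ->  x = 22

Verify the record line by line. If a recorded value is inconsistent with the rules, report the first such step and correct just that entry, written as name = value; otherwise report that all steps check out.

step 10, x = 24

step 1: x = (35*24 + 47) mod 66 = 29 -> in agreement
step 2: x = (35*29 + 47) mod 66 = 6 -> in agreement
step 3: x = (35*6 + 47) mod 66 = 59 -> same as recorded
step 4: x = (35*59 + 47) mod 66 = 0 -> verified
step 5: x = (35*0 + 47) mod 66 = 47 -> agrees with the record
step 6: x = (35*47 + 47) mod 66 = 42 -> matches
step 7: x = (35*42 + 47) mod 66 = 65 -> in agreement
step 8: x = (35*65 + 47) mod 66 = 12 -> no discrepancy
step 9: x = (35*12 + 47) mod 66 = 5 -> verified
step 10: x = (35*5 + 47) mod 66 = 24 -> the record disagrees here
The audit stops at step 10: the recorded entry is wrong and should be x = 24.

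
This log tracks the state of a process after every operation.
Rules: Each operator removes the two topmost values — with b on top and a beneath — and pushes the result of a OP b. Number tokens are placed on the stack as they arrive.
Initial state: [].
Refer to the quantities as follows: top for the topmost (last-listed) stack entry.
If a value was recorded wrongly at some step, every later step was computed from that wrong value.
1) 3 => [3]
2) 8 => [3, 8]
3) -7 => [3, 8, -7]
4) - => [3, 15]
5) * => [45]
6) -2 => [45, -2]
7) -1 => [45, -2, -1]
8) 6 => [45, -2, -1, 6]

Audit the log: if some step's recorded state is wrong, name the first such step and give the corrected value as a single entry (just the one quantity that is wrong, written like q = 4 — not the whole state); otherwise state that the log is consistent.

1. push 3: top = 3 (confirmed correct)
2. push 8: top = 8 (exactly as logged)
3. push -7: top = -7 (exactly as logged)
4. 8 - -7 = 15 (matches)
5. 3 * 15 = 45 (checks out)
6. push -2: top = -2 (agrees with the log)
7. push -1: top = -1 (confirmed correct)
8. push 6: top = 6 (consistent with the log)
The whole run recomputes cleanly — no discrepancies.

no error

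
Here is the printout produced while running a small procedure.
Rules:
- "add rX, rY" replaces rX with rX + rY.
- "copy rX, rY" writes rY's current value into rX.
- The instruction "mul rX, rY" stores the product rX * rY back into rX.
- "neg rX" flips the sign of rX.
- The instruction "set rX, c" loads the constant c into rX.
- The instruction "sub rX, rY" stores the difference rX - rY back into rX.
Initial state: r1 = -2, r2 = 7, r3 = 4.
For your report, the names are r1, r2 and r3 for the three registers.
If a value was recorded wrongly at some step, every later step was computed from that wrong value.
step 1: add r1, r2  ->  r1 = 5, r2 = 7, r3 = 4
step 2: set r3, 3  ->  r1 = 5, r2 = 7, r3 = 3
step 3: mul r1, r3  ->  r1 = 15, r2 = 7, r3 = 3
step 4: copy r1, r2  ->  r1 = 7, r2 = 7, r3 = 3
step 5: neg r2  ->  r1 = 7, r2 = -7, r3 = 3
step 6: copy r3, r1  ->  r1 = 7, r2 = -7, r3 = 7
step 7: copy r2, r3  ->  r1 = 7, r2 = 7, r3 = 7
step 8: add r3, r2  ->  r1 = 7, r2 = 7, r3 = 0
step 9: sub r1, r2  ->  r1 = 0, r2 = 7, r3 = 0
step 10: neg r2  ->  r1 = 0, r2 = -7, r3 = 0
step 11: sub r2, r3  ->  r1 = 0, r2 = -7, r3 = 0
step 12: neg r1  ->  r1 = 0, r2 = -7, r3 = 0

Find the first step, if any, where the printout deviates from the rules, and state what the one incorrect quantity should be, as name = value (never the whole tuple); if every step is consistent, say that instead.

step 1: r1 = -2 + 7 = 5 -> verified
step 2: r3 = 3 -> same as recorded
step 3: r1 = 5 * 3 = 15 -> verified
step 4: r1 = 7 -> in agreement
step 5: r2 = -(7) = -7 -> same as recorded
step 6: r3 = 7 -> exactly as logged
step 7: r2 = 7 -> in agreement
step 8: r3 = 7 + 7 = 14 -> first mismatch against the printout
So the first discrepancy is step 8, where the right value is r3 = 14.

step 8, r3 = 14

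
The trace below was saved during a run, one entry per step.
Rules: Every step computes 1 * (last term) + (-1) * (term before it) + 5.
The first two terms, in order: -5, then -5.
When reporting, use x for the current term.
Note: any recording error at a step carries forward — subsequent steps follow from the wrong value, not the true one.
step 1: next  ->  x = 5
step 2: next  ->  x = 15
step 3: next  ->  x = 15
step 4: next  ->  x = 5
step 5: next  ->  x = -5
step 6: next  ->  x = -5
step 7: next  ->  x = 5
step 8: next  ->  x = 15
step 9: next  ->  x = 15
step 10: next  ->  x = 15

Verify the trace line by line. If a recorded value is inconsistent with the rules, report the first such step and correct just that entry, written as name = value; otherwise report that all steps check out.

step 10, x = 5

Step 1: x = 1*(-5) + (-1)*(-5) + (5) = 5 — same as recorded.
Step 2: x = 1*(5) + (-1)*(-5) + (5) = 15 — same as recorded.
Step 3: x = 1*(15) + (-1)*(5) + (5) = 15 — agrees with the trace.
Step 4: x = 1*(15) + (-1)*(15) + (5) = 5 — exactly as logged.
Step 5: x = 1*(5) + (-1)*(15) + (5) = -5 — verified.
Step 6: x = 1*(-5) + (-1)*(5) + (5) = -5 — same as recorded.
Step 7: x = 1*(-5) + (-1)*(-5) + (5) = 5 — matches.
Step 8: x = 1*(5) + (-1)*(-5) + (5) = 15 — checks out.
Step 9: x = 1*(15) + (-1)*(5) + (5) = 15 — in agreement.
Step 10: x = 1*(15) + (-1)*(15) + (5) = 5 — first mismatch against the trace.
First incorrect step: 10; the correct value is x = 5.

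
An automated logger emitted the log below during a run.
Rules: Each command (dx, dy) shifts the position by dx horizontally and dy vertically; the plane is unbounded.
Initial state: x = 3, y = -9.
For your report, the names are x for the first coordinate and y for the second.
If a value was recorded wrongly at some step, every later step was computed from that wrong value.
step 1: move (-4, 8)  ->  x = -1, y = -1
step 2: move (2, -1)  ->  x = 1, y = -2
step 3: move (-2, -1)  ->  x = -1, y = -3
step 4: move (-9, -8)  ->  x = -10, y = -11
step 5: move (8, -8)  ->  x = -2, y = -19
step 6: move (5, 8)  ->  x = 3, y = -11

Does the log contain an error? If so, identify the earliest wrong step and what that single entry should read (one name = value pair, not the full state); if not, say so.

no error

Step 1: x = 3 + (-4) = -1, y = -9 + (8) = -1 — verified.
Step 2: x = -1 + (2) = 1, y = -1 + (-1) = -2 — same as recorded.
Step 3: x = 1 + (-2) = -1, y = -2 + (-1) = -3 — consistent with the log.
Step 4: x = -1 + (-9) = -10, y = -3 + (-8) = -11 — consistent with the log.
Step 5: x = -10 + (8) = -2, y = -11 + (-8) = -19 — matches.
Step 6: x = -2 + (5) = 3, y = -19 + (8) = -11 — agrees with the log.
The recomputation confirms every line.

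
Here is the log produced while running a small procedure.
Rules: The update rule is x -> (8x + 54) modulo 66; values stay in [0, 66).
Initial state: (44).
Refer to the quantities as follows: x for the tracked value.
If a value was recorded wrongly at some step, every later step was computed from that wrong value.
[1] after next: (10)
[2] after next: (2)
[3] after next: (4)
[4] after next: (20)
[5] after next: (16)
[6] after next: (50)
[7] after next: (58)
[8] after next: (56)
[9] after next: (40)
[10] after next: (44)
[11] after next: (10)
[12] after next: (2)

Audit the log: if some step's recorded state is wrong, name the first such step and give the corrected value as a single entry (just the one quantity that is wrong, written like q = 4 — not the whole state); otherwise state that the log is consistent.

Recomputing the run from the initial state:
step 1: x = 10
step 2: x = 2
step 3: x = 4
step 4: x = 20
step 5: x = 16
step 6: x = 50
step 7: x = 58
step 8: x = 56
step 9: x = 40
step 10: x = 44
step 11: x = 10
step 12: x = 2
This matches the log at every step.

no error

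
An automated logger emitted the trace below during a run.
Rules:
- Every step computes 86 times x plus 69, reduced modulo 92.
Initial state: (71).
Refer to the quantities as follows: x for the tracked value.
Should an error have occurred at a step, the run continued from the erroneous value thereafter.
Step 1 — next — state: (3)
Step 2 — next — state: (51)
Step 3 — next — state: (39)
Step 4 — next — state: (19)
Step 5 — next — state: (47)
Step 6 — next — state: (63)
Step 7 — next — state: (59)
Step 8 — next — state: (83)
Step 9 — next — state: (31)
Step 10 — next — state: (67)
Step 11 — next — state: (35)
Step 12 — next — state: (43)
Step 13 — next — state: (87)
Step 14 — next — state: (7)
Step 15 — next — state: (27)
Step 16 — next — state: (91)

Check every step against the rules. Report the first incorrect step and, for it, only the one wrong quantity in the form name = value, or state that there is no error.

Step 1: x = (86*71 + 69) mod 92 = 11 — this is not what the trace shows.
The audit stops at step 1: the recorded entry is wrong and should be x = 11.

step 1, x = 11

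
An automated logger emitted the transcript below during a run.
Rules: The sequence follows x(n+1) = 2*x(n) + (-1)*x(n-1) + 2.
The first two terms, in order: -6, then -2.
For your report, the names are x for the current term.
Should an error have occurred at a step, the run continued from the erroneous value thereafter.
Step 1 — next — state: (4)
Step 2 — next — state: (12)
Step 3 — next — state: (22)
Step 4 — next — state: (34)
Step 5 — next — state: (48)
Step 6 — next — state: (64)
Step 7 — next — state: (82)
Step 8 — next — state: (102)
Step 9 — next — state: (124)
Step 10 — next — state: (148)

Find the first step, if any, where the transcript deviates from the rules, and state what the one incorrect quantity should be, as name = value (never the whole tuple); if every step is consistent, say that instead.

Recomputing the run from the initial state:
step 1: x = 4
step 2: x = 12
step 3: x = 22
step 4: x = 34
step 5: x = 48
step 6: x = 64
step 7: x = 82
step 8: x = 102
step 9: x = 124
step 10: x = 148
This matches the transcript at every step.

no error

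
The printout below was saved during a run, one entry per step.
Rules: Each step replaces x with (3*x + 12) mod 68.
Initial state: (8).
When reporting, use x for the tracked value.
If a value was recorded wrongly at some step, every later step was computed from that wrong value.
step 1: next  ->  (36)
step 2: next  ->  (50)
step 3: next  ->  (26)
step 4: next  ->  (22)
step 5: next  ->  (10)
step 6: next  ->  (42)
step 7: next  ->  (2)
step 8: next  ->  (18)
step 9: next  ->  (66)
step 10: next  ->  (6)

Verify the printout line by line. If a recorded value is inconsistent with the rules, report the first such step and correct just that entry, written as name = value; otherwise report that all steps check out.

1. x = (3*8 + 12) mod 68 = 36 (consistent with the printout)
2. x = (3*36 + 12) mod 68 = 52 (first mismatch against the printout)
The earliest wrong entry is at step 2: it should read x = 52.

step 2, x = 52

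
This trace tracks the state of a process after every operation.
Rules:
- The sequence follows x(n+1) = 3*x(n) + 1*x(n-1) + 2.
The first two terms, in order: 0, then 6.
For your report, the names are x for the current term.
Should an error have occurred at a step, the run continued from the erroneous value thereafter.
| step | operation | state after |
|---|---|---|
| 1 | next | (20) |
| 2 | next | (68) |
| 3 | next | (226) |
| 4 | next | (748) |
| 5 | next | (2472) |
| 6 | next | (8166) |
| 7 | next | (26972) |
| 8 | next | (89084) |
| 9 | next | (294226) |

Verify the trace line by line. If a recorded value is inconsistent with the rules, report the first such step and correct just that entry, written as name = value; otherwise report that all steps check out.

Recomputing the run from the initial state:
step 1: x = 20
step 2: x = 68
step 3: x = 226
step 4: x = 748
step 5: x = 2472
step 6: x = 8166
step 7: x = 26972
step 8: x = 89084
step 9: x = 294226
This matches the trace at every step.

no error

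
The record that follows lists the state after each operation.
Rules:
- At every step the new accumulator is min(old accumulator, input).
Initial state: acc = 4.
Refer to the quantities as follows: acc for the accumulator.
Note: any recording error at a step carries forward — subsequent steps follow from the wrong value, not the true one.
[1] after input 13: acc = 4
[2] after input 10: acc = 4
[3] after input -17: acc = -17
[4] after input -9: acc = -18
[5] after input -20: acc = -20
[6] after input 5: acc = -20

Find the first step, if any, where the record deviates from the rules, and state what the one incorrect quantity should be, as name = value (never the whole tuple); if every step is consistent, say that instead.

1. acc = min(4, 13) = 4 (matches)
2. acc = min(4, 10) = 4 (exactly as logged)
3. acc = min(4, -17) = -17 (exactly as logged)
4. acc = min(-17, -9) = -17 (first mismatch against the record)
The earliest wrong entry is at step 4: it should read acc = -17.

step 4, acc = -17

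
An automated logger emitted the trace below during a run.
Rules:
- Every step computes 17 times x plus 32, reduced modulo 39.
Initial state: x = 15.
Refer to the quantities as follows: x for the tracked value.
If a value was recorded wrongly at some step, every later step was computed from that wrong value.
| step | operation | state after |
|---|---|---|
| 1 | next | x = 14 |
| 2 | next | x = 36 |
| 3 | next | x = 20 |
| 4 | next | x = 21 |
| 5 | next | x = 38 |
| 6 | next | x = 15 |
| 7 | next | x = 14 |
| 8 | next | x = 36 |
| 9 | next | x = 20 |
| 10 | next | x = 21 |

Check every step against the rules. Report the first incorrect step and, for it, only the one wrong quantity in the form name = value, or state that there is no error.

1. x = (17*15 + 32) mod 39 = 14 (agrees with the trace)
2. x = (17*14 + 32) mod 39 = 36 (matches)
3. x = (17*36 + 32) mod 39 = 20 (in agreement)
4. x = (17*20 + 32) mod 39 = 21 (checks out)
5. x = (17*21 + 32) mod 39 = 38 (consistent with the trace)
6. x = (17*38 + 32) mod 39 = 15 (consistent with the trace)
7. x = (17*15 + 32) mod 39 = 14 (same as recorded)
8. x = (17*14 + 32) mod 39 = 36 (consistent with the trace)
9. x = (17*36 + 32) mod 39 = 20 (no discrepancy)
10. x = (17*20 + 32) mod 39 = 21 (agrees with the trace)
No step deviates from the rules.

no error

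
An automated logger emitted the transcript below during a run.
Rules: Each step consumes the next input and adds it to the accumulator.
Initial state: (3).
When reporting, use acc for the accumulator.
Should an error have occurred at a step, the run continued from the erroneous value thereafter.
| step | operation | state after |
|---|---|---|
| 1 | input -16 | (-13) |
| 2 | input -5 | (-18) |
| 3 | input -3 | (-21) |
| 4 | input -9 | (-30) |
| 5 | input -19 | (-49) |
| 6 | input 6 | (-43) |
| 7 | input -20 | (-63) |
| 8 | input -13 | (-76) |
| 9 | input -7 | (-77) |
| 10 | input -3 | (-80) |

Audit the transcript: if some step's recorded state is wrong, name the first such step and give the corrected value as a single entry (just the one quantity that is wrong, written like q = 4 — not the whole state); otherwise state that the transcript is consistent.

1. acc = 3 + -16 = -13 (confirmed correct)
2. acc = -13 + -5 = -18 (verified)
3. acc = -18 + -3 = -21 (verified)
4. acc = -21 + -9 = -30 (consistent with the transcript)
5. acc = -30 + -19 = -49 (agrees with the transcript)
6. acc = -49 + 6 = -43 (matches)
7. acc = -43 + -20 = -63 (checks out)
8. acc = -63 + -13 = -76 (confirmed correct)
9. acc = -76 + -7 = -83 (the transcript has a different value)
First deviation found at step 9; the corrected entry is acc = -83.

step 9, acc = -83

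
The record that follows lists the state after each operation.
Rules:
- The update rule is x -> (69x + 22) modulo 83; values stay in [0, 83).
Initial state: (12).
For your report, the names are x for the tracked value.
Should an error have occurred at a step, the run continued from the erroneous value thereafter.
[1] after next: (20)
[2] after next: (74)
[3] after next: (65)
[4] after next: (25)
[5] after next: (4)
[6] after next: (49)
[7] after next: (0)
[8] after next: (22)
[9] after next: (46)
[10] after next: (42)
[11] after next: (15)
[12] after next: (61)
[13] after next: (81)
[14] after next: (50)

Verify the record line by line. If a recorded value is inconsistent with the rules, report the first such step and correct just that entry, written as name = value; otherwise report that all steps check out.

no error

Step 1: x = (69*12 + 22) mod 83 = 20 — matches.
Step 2: x = (69*20 + 22) mod 83 = 74 — checks out.
Step 3: x = (69*74 + 22) mod 83 = 65 — agrees with the record.
Step 4: x = (69*65 + 22) mod 83 = 25 — checks out.
Step 5: x = (69*25 + 22) mod 83 = 4 — verified.
Step 6: x = (69*4 + 22) mod 83 = 49 — verified.
Step 7: x = (69*49 + 22) mod 83 = 0 — confirmed correct.
Step 8: x = (69*0 + 22) mod 83 = 22 — no discrepancy.
Step 9: x = (69*22 + 22) mod 83 = 46 — agrees with the record.
Step 10: x = (69*46 + 22) mod 83 = 42 — no discrepancy.
Step 11: x = (69*42 + 22) mod 83 = 15 — no discrepancy.
Step 12: x = (69*15 + 22) mod 83 = 61 — checks out.
Step 13: x = (69*61 + 22) mod 83 = 81 — same as recorded.
Step 14: x = (69*81 + 22) mod 83 = 50 — confirmed correct.
No step deviates from the rules.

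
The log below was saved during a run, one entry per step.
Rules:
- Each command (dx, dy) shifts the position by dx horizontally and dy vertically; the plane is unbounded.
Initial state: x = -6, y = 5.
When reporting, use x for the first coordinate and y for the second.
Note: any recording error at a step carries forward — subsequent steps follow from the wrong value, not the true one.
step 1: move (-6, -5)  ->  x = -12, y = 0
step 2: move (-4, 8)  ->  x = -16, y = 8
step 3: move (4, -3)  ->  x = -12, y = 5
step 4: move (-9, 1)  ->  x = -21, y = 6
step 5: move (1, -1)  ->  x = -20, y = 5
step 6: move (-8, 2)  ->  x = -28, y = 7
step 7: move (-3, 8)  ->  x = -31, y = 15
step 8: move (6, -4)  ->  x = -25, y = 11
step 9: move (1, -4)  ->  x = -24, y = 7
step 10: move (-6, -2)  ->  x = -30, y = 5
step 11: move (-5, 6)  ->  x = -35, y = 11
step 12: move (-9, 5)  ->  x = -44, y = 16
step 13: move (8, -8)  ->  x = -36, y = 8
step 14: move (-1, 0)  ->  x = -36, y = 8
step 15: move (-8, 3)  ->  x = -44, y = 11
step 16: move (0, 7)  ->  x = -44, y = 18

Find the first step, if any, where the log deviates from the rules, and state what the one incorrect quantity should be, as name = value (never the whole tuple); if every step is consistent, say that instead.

step 14, x = -37

Step 1: x = -6 + (-6) = -12, y = 5 + (-5) = 0 — verified.
Step 2: x = -12 + (-4) = -16, y = 0 + (8) = 8 — no discrepancy.
Step 3: x = -16 + (4) = -12, y = 8 + (-3) = 5 — confirmed correct.
Step 4: x = -12 + (-9) = -21, y = 5 + (1) = 6 — confirmed correct.
Step 5: x = -21 + (1) = -20, y = 6 + (-1) = 5 — checks out.
Step 6: x = -20 + (-8) = -28, y = 5 + (2) = 7 — verified.
Step 7: x = -28 + (-3) = -31, y = 7 + (8) = 15 — verified.
Step 8: x = -31 + (6) = -25, y = 15 + (-4) = 11 — confirmed correct.
Step 9: x = -25 + (1) = -24, y = 11 + (-4) = 7 — checks out.
Step 10: x = -24 + (-6) = -30, y = 7 + (-2) = 5 — no discrepancy.
Step 11: x = -30 + (-5) = -35, y = 5 + (6) = 11 — checks out.
Step 12: x = -35 + (-9) = -44, y = 11 + (5) = 16 — consistent with the log.
Step 13: x = -44 + (8) = -36, y = 16 + (-8) = 8 — matches.
Step 14: x = -36 + (-1) = -37, y = 8 + (0) = 8 — this is not what the log shows.
First deviation found at step 14; the corrected entry is x = -37.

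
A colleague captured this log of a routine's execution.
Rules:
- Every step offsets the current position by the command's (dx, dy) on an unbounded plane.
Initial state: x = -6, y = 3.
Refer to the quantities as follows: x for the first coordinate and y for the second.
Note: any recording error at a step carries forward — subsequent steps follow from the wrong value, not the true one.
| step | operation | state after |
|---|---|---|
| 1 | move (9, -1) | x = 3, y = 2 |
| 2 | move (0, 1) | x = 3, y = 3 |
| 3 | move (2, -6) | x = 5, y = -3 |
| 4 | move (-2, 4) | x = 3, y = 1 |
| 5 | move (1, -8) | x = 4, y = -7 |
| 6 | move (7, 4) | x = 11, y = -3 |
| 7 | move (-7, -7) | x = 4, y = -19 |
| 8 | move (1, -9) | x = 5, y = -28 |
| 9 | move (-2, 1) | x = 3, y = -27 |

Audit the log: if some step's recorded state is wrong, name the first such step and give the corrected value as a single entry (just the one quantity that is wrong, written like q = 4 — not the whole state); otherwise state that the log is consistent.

step 1: x = -6 + (9) = 3, y = 3 + (-1) = 2 -> no discrepancy
step 2: x = 3 + (0) = 3, y = 2 + (1) = 3 -> confirmed correct
step 3: x = 3 + (2) = 5, y = 3 + (-6) = -3 -> confirmed correct
step 4: x = 5 + (-2) = 3, y = -3 + (4) = 1 -> matches
step 5: x = 3 + (1) = 4, y = 1 + (-8) = -7 -> verified
step 6: x = 4 + (7) = 11, y = -7 + (4) = -3 -> no discrepancy
step 7: x = 11 + (-7) = 4, y = -3 + (-7) = -10 -> first mismatch against the log
Conclusion: step 7 carries the first error; the entry should be y = -10.

step 7, y = -10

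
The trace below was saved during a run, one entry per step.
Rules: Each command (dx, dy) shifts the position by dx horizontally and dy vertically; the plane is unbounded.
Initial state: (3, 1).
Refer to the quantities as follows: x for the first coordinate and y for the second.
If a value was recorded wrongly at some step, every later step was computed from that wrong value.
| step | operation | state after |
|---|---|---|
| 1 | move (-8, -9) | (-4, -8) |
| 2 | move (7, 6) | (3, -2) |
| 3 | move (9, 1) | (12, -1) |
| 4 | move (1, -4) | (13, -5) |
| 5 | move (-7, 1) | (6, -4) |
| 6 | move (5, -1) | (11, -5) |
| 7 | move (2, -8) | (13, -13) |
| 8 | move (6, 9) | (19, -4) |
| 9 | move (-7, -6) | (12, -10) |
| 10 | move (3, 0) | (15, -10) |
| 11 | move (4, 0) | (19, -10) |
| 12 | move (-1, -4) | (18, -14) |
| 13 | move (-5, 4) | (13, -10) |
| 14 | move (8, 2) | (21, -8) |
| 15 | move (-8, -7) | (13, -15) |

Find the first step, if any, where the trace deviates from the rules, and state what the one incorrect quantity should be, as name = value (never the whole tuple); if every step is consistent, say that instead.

1. x = 3 + (-8) = -5, y = 1 + (-9) = -8 (this is not what the trace shows)
Conclusion: step 1 carries the first error; the entry should be x = -5.

step 1, x = -5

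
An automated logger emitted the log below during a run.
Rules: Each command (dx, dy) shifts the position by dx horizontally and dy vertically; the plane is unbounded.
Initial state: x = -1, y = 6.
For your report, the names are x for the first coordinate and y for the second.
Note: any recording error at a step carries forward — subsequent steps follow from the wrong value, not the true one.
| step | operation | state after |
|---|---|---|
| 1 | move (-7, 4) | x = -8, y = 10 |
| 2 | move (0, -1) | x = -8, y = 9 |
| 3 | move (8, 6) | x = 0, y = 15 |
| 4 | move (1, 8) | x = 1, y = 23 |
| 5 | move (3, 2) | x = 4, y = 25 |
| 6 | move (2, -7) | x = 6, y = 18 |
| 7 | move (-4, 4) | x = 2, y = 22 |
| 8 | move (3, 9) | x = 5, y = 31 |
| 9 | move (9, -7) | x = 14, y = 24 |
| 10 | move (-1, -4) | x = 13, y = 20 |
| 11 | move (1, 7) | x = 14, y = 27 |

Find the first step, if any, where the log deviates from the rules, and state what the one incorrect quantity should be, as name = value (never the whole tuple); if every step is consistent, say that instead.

1. x = -1 + (-7) = -8, y = 6 + (4) = 10 (in agreement)
2. x = -8 + (0) = -8, y = 10 + (-1) = 9 (in agreement)
3. x = -8 + (8) = 0, y = 9 + (6) = 15 (agrees with the log)
4. x = 0 + (1) = 1, y = 15 + (8) = 23 (no discrepancy)
5. x = 1 + (3) = 4, y = 23 + (2) = 25 (exactly as logged)
6. x = 4 + (2) = 6, y = 25 + (-7) = 18 (confirmed correct)
7. x = 6 + (-4) = 2, y = 18 + (4) = 22 (agrees with the log)
8. x = 2 + (3) = 5, y = 22 + (9) = 31 (verified)
9. x = 5 + (9) = 14, y = 31 + (-7) = 24 (checks out)
10. x = 14 + (-1) = 13, y = 24 + (-4) = 20 (same as recorded)
11. x = 13 + (1) = 14, y = 20 + (7) = 27 (confirmed correct)
The whole run recomputes cleanly — no discrepancies.

no error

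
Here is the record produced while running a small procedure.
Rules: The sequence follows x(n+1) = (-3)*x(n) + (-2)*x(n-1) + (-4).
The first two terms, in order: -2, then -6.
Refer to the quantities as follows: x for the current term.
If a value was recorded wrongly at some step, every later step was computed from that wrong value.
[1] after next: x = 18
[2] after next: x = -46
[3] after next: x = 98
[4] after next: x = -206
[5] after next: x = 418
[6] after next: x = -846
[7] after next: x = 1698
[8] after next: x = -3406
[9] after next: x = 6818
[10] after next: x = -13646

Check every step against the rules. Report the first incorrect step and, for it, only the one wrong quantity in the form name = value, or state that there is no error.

1. x = -3*(-6) + (-2)*(-2) + (-4) = 18 (checks out)
2. x = -3*(18) + (-2)*(-6) + (-4) = -46 (exactly as logged)
3. x = -3*(-46) + (-2)*(18) + (-4) = 98 (same as recorded)
4. x = -3*(98) + (-2)*(-46) + (-4) = -206 (exactly as logged)
5. x = -3*(-206) + (-2)*(98) + (-4) = 418 (same as recorded)
6. x = -3*(418) + (-2)*(-206) + (-4) = -846 (confirmed correct)
7. x = -3*(-846) + (-2)*(418) + (-4) = 1698 (in agreement)
8. x = -3*(1698) + (-2)*(-846) + (-4) = -3406 (in agreement)
9. x = -3*(-3406) + (-2)*(1698) + (-4) = 6818 (matches)
10. x = -3*(6818) + (-2)*(-3406) + (-4) = -13646 (agrees with the record)
The recomputation confirms every line.

no error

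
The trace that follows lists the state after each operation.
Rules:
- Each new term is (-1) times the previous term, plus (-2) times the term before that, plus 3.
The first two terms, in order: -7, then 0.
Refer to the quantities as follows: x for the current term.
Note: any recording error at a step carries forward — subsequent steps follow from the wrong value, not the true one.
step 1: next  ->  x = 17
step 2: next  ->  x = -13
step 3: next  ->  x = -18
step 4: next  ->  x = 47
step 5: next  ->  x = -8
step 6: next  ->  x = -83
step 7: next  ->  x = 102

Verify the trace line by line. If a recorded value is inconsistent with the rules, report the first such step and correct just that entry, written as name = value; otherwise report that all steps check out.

step 2, x = -14

Step 1: x = -1*(0) + (-2)*(-7) + (3) = 17 — consistent with the trace.
Step 2: x = -1*(17) + (-2)*(0) + (3) = -14 — not what was recorded.
The earliest wrong entry is at step 2: it should read x = -14.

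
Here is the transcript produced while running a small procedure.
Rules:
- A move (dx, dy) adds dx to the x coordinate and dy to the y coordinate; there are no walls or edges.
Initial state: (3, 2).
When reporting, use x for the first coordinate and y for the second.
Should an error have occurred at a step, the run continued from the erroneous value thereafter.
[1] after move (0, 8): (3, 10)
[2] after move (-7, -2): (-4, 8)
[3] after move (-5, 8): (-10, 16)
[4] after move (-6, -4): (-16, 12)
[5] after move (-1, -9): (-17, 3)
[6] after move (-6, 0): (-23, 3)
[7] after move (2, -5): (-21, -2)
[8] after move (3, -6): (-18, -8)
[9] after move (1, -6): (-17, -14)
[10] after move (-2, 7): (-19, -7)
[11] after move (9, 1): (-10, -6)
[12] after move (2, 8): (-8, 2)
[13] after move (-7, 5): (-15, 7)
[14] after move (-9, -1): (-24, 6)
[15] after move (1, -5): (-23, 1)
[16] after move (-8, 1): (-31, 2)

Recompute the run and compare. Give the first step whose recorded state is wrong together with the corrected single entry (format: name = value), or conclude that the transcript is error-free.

Recomputing the run from the initial state:
step 1: x = 3, y = 10
step 2: x = -4, y = 8
step 3: x = -9, y = 16
step 4: x = -15, y = 12
step 5: x = -16, y = 3
step 6: x = -22, y = 3
step 7: x = -20, y = -2
step 8: x = -17, y = -8
step 9: x = -16, y = -14
step 10: x = -18, y = -7
step 11: x = -9, y = -6
step 12: x = -7, y = 2
step 13: x = -14, y = 7
step 14: x = -23, y = 6
step 15: x = -22, y = 1
step 16: x = -30, y = 2
The first disagreement with the transcript is at step 3, where the value should be x = -9.

step 3, x = -9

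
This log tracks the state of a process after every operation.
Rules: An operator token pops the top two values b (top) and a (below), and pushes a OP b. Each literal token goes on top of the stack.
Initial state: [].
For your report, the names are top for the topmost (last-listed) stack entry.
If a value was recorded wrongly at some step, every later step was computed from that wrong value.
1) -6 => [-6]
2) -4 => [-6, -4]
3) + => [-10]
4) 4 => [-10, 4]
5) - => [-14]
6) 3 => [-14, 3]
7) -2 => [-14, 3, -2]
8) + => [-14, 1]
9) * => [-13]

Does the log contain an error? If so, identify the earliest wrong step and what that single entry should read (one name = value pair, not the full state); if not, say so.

Recomputing the run from the initial state:
step 1: [-6]
step 2: [-6, -4]
step 3: [-10]
step 4: [-10, 4]
step 5: [-14]
step 6: [-14, 3]
step 7: [-14, 3, -2]
step 8: [-14, 1]
step 9: [-14]
The first disagreement with the log is at step 9, where the value should be top = -14.

step 9, top = -14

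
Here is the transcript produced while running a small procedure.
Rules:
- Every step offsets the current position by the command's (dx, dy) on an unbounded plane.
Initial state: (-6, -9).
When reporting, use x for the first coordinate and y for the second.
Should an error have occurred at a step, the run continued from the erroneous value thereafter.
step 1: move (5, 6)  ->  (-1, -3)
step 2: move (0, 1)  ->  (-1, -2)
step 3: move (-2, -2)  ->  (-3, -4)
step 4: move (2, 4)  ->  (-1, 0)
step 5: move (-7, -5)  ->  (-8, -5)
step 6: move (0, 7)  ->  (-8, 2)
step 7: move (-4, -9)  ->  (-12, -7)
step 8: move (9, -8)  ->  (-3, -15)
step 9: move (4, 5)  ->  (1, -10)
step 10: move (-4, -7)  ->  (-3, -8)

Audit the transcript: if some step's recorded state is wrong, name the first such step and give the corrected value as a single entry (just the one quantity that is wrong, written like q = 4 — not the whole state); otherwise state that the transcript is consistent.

step 1: x = -6 + (5) = -1, y = -9 + (6) = -3 -> exactly as logged
step 2: x = -1 + (0) = -1, y = -3 + (1) = -2 -> agrees with the transcript
step 3: x = -1 + (-2) = -3, y = -2 + (-2) = -4 -> checks out
step 4: x = -3 + (2) = -1, y = -4 + (4) = 0 -> checks out
step 5: x = -1 + (-7) = -8, y = 0 + (-5) = -5 -> no discrepancy
step 6: x = -8 + (0) = -8, y = -5 + (7) = 2 -> agrees with the transcript
step 7: x = -8 + (-4) = -12, y = 2 + (-9) = -7 -> agrees with the transcript
step 8: x = -12 + (9) = -3, y = -7 + (-8) = -15 -> consistent with the transcript
step 9: x = -3 + (4) = 1, y = -15 + (5) = -10 -> matches
step 10: x = 1 + (-4) = -3, y = -10 + (-7) = -17 -> a discrepancy with the transcript
The earliest wrong entry is at step 10: it should read y = -17.

step 10, y = -17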